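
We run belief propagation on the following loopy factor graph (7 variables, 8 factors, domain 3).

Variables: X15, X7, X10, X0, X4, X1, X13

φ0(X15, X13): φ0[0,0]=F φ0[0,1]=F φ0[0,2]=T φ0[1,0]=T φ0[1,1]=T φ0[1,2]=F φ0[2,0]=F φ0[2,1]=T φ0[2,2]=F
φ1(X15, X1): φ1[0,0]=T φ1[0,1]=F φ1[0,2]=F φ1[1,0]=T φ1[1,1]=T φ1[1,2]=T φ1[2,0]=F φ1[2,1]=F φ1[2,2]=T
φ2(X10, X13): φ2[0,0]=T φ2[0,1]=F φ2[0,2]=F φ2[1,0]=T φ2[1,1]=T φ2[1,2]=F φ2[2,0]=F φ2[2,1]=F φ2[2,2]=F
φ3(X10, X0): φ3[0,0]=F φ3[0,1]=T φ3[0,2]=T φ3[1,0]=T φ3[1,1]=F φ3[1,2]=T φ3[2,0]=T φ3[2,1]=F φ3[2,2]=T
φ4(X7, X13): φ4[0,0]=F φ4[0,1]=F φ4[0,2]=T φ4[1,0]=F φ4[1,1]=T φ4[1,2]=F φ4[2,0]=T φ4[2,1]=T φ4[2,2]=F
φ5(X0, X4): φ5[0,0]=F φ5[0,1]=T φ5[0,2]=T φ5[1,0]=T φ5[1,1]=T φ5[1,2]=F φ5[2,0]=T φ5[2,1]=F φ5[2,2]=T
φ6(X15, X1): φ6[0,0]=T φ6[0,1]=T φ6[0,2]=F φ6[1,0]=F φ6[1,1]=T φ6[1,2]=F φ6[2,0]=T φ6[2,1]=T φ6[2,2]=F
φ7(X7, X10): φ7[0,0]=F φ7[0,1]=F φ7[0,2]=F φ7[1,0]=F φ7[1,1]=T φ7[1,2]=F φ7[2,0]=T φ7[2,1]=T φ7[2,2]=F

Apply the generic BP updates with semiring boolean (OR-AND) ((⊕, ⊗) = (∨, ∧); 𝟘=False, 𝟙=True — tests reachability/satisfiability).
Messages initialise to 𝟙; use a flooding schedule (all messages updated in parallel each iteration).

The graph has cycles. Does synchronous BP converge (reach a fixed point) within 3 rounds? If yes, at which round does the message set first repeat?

init: all messages = 𝟙 over 3 values
r1 m[φ0→X15] = [T, T, T]
r1 m[φ0→X13] = [T, T, T]
r1 m[φ1→X15] = [T, T, T]
r1 m[φ1→X1] = [T, T, T]
r1 m[φ2→X10] = [T, T, F]
r1 m[φ2→X13] = [T, T, F]
r1 m[φ3→X10] = [T, T, T]
r1 m[φ3→X0] = [T, T, T]
r1 m[φ4→X7] = [T, T, T]
r1 m[φ4→X13] = [T, T, T]
r1 m[φ5→X0] = [T, T, T]
r1 m[φ5→X4] = [T, T, T]
r1 m[φ6→X15] = [T, T, T]
r1 m[φ6→X1] = [T, T, F]
r1 m[φ7→X7] = [F, T, T]
r1 m[φ7→X10] = [T, T, F]
r1 m[X15→φ0] = [T, T, T]
r1 m[X15→φ1] = [T, T, T]
r1 m[X15→φ6] = [T, T, T]
r1 m[X7→φ4] = [T, T, T]
r1 m[X7→φ7] = [T, T, T]
r1 m[X10→φ2] = [T, T, T]
r1 m[X10→φ3] = [T, T, T]
r1 m[X10→φ7] = [T, T, T]
r1 m[X0→φ3] = [T, T, T]
r1 m[X0→φ5] = [T, T, T]
r1 m[X4→φ5] = [T, T, T]
r1 m[X1→φ1] = [T, T, T]
r1 m[X1→φ6] = [T, T, T]
r1 m[X13→φ0] = [T, T, T]
r1 m[X13→φ2] = [T, T, T]
r1 m[X13→φ4] = [T, T, T]
r2 m[φ0→X15] = [T, T, T]
r2 m[φ0→X13] = [T, T, T]
r2 m[φ1→X15] = [T, T, T]
r2 m[φ1→X1] = [T, T, T]
r2 m[φ2→X10] = [T, T, F]
r2 m[φ2→X13] = [T, T, F]
r2 m[φ3→X10] = [T, T, T]
r2 m[φ3→X0] = [T, T, T]
r2 m[φ4→X7] = [T, T, T]
r2 m[φ4→X13] = [T, T, T]
r2 m[φ5→X0] = [T, T, T]
r2 m[φ5→X4] = [T, T, T]
r2 m[φ6→X15] = [T, T, T]
r2 m[φ6→X1] = [T, T, F]
r2 m[φ7→X7] = [F, T, T]
r2 m[φ7→X10] = [T, T, F]
r2 m[X15→φ0] = [T, T, T]
r2 m[X15→φ1] = [T, T, T]
r2 m[X15→φ6] = [T, T, T]
r2 m[X7→φ4] = [F, T, T]
r2 m[X7→φ7] = [T, T, T]
r2 m[X10→φ2] = [T, T, F]
r2 m[X10→φ3] = [T, T, F]
r2 m[X10→φ7] = [T, T, F]
r2 m[X0→φ3] = [T, T, T]
r2 m[X0→φ5] = [T, T, T]
r2 m[X4→φ5] = [T, T, T]
r2 m[X1→φ1] = [T, T, F]
r2 m[X1→φ6] = [T, T, T]
r2 m[X13→φ0] = [T, T, F]
r2 m[X13→φ2] = [T, T, T]
r2 m[X13→φ4] = [T, T, F]
r3 m[φ0→X15] = [F, T, T]
r3 m[φ0→X13] = [T, T, T]
r3 m[φ1→X15] = [T, T, F]
r3 m[φ1→X1] = [T, T, T]
r3 m[φ2→X10] = [T, T, F]
r3 m[φ2→X13] = [T, T, F]
r3 m[φ3→X10] = [T, T, T]
r3 m[φ3→X0] = [T, T, T]
r3 m[φ4→X7] = [F, T, T]
r3 m[φ4→X13] = [T, T, F]
r3 m[φ5→X0] = [T, T, T]
r3 m[φ5→X4] = [T, T, T]
r3 m[φ6→X15] = [T, T, T]
r3 m[φ6→X1] = [T, T, F]
r3 m[φ7→X7] = [F, T, T]
r3 m[φ7→X10] = [T, T, F]
r3 m[X15→φ0] = [T, T, T]
r3 m[X15→φ1] = [T, T, T]
r3 m[X15→φ6] = [T, T, T]
r3 m[X7→φ4] = [F, T, T]
r3 m[X7→φ7] = [T, T, T]
r3 m[X10→φ2] = [T, T, F]
r3 m[X10→φ3] = [T, T, F]
r3 m[X10→φ7] = [T, T, F]
r3 m[X0→φ3] = [T, T, T]
r3 m[X0→φ5] = [T, T, T]
r3 m[X4→φ5] = [T, T, T]
r3 m[X1→φ1] = [T, T, F]
r3 m[X1→φ6] = [T, T, T]
r3 m[X13→φ0] = [T, T, F]
r3 m[X13→φ2] = [T, T, T]
r3 m[X13→φ4] = [T, T, F]
no fixed point within 3 rounds

NOT CONVERGED within 3 rounds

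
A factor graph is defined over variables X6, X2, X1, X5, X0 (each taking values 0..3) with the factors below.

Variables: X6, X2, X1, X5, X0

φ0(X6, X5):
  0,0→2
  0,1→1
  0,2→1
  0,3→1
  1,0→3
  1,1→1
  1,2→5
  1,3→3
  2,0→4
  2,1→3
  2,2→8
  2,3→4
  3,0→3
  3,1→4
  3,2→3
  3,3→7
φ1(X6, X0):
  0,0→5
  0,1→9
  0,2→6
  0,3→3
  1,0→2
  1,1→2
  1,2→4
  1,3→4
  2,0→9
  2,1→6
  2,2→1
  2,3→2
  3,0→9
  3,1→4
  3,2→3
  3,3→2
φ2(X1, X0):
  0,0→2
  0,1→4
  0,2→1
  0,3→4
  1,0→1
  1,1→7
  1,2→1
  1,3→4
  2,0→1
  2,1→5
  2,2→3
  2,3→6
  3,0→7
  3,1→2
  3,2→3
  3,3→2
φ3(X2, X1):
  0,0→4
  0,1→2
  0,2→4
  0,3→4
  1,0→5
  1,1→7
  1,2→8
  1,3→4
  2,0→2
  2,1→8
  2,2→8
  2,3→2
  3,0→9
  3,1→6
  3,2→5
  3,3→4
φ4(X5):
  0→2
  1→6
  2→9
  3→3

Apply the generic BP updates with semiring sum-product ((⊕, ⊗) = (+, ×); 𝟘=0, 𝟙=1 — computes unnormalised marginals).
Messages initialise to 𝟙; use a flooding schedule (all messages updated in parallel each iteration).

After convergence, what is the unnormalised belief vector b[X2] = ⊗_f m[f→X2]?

init: all messages = 𝟙 over 4 values
r1 m[φ0→X6] = [5, 12, 19, 17]
r1 m[φ0→X5] = [12, 9, 17, 15]
r1 m[φ1→X6] = [23, 12, 18, 18]
r1 m[φ1→X0] = [25, 21, 14, 11]
r1 m[φ2→X1] = [11, 13, 15, 14]
r1 m[φ2→X0] = [11, 18, 8, 16]
r1 m[φ3→X2] = [14, 24, 20, 24]
r1 m[φ3→X1] = [20, 23, 25, 14]
r1 m[φ4→X5] = [2, 6, 9, 3]
r1 m[X6→φ0] = [1, 1, 1, 1]
r1 m[X6→φ1] = [1, 1, 1, 1]
r1 m[X2→φ3] = [1, 1, 1, 1]
r1 m[X1→φ2] = [1, 1, 1, 1]
r1 m[X1→φ3] = [1, 1, 1, 1]
r1 m[X5→φ0] = [1, 1, 1, 1]
r1 m[X5→φ4] = [1, 1, 1, 1]
r1 m[X0→φ1] = [1, 1, 1, 1]
r1 m[X0→φ2] = [1, 1, 1, 1]
r2 m[φ0→X6] = [5, 12, 19, 17]
r2 m[φ0→X5] = [12, 9, 17, 15]
r2 m[φ1→X6] = [23, 12, 18, 18]
r2 m[φ1→X0] = [25, 21, 14, 11]
r2 m[φ2→X1] = [11, 13, 15, 14]
r2 m[φ2→X0] = [11, 18, 8, 16]
r2 m[φ3→X2] = [14, 24, 20, 24]
r2 m[φ3→X1] = [20, 23, 25, 14]
r2 m[φ4→X5] = [2, 6, 9, 3]
r2 m[X6→φ0] = [23, 12, 18, 18]
r2 m[X6→φ1] = [5, 12, 19, 17]
r2 m[X2→φ3] = [1, 1, 1, 1]
r2 m[X1→φ2] = [20, 23, 25, 14]
r2 m[X1→φ3] = [11, 13, 15, 14]
r2 m[X5→φ0] = [2, 6, 9, 3]
r2 m[X5→φ4] = [12, 9, 17, 15]
r2 m[X0→φ1] = [11, 18, 8, 16]
r2 m[X0→φ2] = [25, 21, 14, 11]
r3 m[φ0→X6] = [22, 66, 110, 78]
r3 m[φ0→X5] = [208, 161, 281, 257]
r3 m[φ1→X6] = [313, 154, 247, 227]
r3 m[φ1→X0] = [373, 251, 148, 135]
r3 m[φ2→X1] = [192, 230, 238, 281]
r3 m[φ2→X0] = [186, 394, 160, 350]
r3 m[φ3→X2] = [186, 322, 274, 308]
r3 m[φ3→X1] = [20, 23, 25, 14]
r3 m[φ4→X5] = [2, 6, 9, 3]
r3 m[X6→φ0] = [23, 12, 18, 18]
r3 m[X6→φ1] = [5, 12, 19, 17]
r3 m[X2→φ3] = [1, 1, 1, 1]
r3 m[X1→φ2] = [20, 23, 25, 14]
r3 m[X1→φ3] = [11, 13, 15, 14]
r3 m[X5→φ0] = [2, 6, 9, 3]
r3 m[X5→φ4] = [12, 9, 17, 15]
r3 m[X0→φ1] = [11, 18, 8, 16]
r3 m[X0→φ2] = [25, 21, 14, 11]
r4 m[φ0→X6] = [22, 66, 110, 78]
r4 m[φ0→X5] = [208, 161, 281, 257]
r4 m[φ1→X6] = [313, 154, 247, 227]
r4 m[φ1→X0] = [373, 251, 148, 135]
r4 m[φ2→X1] = [192, 230, 238, 281]
r4 m[φ2→X0] = [186, 394, 160, 350]
r4 m[φ3→X2] = [186, 322, 274, 308]
r4 m[φ3→X1] = [20, 23, 25, 14]
r4 m[φ4→X5] = [2, 6, 9, 3]
r4 m[X6→φ0] = [313, 154, 247, 227]
r4 m[X6→φ1] = [22, 66, 110, 78]
r4 m[X2→φ3] = [1, 1, 1, 1]
r4 m[X1→φ2] = [20, 23, 25, 14]
r4 m[X1→φ3] = [192, 230, 238, 281]
r4 m[X5→φ0] = [2, 6, 9, 3]
r4 m[X5→φ4] = [208, 161, 281, 257]
r4 m[X0→φ1] = [186, 394, 160, 350]
r4 m[X0→φ2] = [373, 251, 148, 135]
r5 m[φ0→X6] = [22, 66, 110, 78]
r5 m[φ0→X5] = [2757, 2116, 3740, 3352]
r5 m[φ1→X6] = [6486, 3200, 4898, 4430]
r5 m[φ1→X0] = [1934, 1302, 740, 706]
r5 m[φ2→X1] = [2438, 2818, 2882, 3827]
r5 m[φ2→X0] = [186, 394, 160, 350]
r5 m[φ3→X2] = [3304, 5598, 4690, 5422]
r5 m[φ3→X1] = [20, 23, 25, 14]
r5 m[φ4→X5] = [2, 6, 9, 3]
r5 m[X6→φ0] = [313, 154, 247, 227]
r5 m[X6→φ1] = [22, 66, 110, 78]
r5 m[X2→φ3] = [1, 1, 1, 1]
r5 m[X1→φ2] = [20, 23, 25, 14]
r5 m[X1→φ3] = [192, 230, 238, 281]
r5 m[X5→φ0] = [2, 6, 9, 3]
r5 m[X5→φ4] = [208, 161, 281, 257]
r5 m[X0→φ1] = [186, 394, 160, 350]
r5 m[X0→φ2] = [373, 251, 148, 135]
r6 m[φ0→X6] = [22, 66, 110, 78]
r6 m[φ0→X5] = [2757, 2116, 3740, 3352]
r6 m[φ1→X6] = [6486, 3200, 4898, 4430]
r6 m[φ1→X0] = [1934, 1302, 740, 706]
r6 m[φ2→X1] = [2438, 2818, 2882, 3827]
r6 m[φ2→X0] = [186, 394, 160, 350]
r6 m[φ3→X2] = [3304, 5598, 4690, 5422]
r6 m[φ3→X1] = [20, 23, 25, 14]
r6 m[φ4→X5] = [2, 6, 9, 3]
r6 m[X6→φ0] = [6486, 3200, 4898, 4430]
r6 m[X6→φ1] = [22, 66, 110, 78]
r6 m[X2→φ3] = [1, 1, 1, 1]
r6 m[X1→φ2] = [20, 23, 25, 14]
r6 m[X1→φ3] = [2438, 2818, 2882, 3827]
r6 m[X5→φ0] = [2, 6, 9, 3]
r6 m[X5→φ4] = [2757, 2116, 3740, 3352]
r6 m[X0→φ1] = [186, 394, 160, 350]
r6 m[X0→φ2] = [1934, 1302, 740, 706]
r7 m[φ0→X6] = [22, 66, 110, 78]
r7 m[φ0→X5] = [55454, 42100, 74960, 66688]
r7 m[φ1→X6] = [6486, 3200, 4898, 4430]
r7 m[φ1→X0] = [1934, 1302, 740, 706]
r7 m[φ2→X1] = [12640, 14612, 14900, 19774]
r7 m[φ2→X0] = [186, 394, 160, 350]
r7 m[φ3→X2] = [42224, 70280, 58130, 68568]
r7 m[φ3→X1] = [20, 23, 25, 14]
r7 m[φ4→X5] = [2, 6, 9, 3]
r7 m[X6→φ0] = [6486, 3200, 4898, 4430]
r7 m[X6→φ1] = [22, 66, 110, 78]
r7 m[X2→φ3] = [1, 1, 1, 1]
r7 m[X1→φ2] = [20, 23, 25, 14]
r7 m[X1→φ3] = [2438, 2818, 2882, 3827]
r7 m[X5→φ0] = [2, 6, 9, 3]
r7 m[X5→φ4] = [2757, 2116, 3740, 3352]
r7 m[X0→φ1] = [186, 394, 160, 350]
r7 m[X0→φ2] = [1934, 1302, 740, 706]
r8 m[φ0→X6] = [22, 66, 110, 78]
r8 m[φ0→X5] = [55454, 42100, 74960, 66688]
r8 m[φ1→X6] = [6486, 3200, 4898, 4430]
r8 m[φ1→X0] = [1934, 1302, 740, 706]
r8 m[φ2→X1] = [12640, 14612, 14900, 19774]
r8 m[φ2→X0] = [186, 394, 160, 350]
r8 m[φ3→X2] = [42224, 70280, 58130, 68568]
r8 m[φ3→X1] = [20, 23, 25, 14]
r8 m[φ4→X5] = [2, 6, 9, 3]
r8 m[X6→φ0] = [6486, 3200, 4898, 4430]
r8 m[X6→φ1] = [22, 66, 110, 78]
r8 m[X2→φ3] = [1, 1, 1, 1]
r8 m[X1→φ2] = [20, 23, 25, 14]
r8 m[X1→φ3] = [12640, 14612, 14900, 19774]
r8 m[X5→φ0] = [2, 6, 9, 3]
r8 m[X5→φ4] = [55454, 42100, 74960, 66688]
r8 m[X0→φ1] = [186, 394, 160, 350]
r8 m[X0→φ2] = [1934, 1302, 740, 706]
r9 m[φ0→X6] = [22, 66, 110, 78]
r9 m[φ0→X5] = [55454, 42100, 74960, 66688]
r9 m[φ1→X6] = [6486, 3200, 4898, 4430]
r9 m[φ1→X0] = [1934, 1302, 740, 706]
r9 m[φ2→X1] = [12640, 14612, 14900, 19774]
r9 m[φ2→X0] = [186, 394, 160, 350]
r9 m[φ3→X2] = [218480, 363780, 300924, 355028]
r9 m[φ3→X1] = [20, 23, 25, 14]
r9 m[φ4→X5] = [2, 6, 9, 3]
r9 m[X6→φ0] = [6486, 3200, 4898, 4430]
r9 m[X6→φ1] = [22, 66, 110, 78]
r9 m[X2→φ3] = [1, 1, 1, 1]
r9 m[X1→φ2] = [20, 23, 25, 14]
r9 m[X1→φ3] = [12640, 14612, 14900, 19774]
r9 m[X5→φ0] = [2, 6, 9, 3]
r9 m[X5→φ4] = [55454, 42100, 74960, 66688]
r9 m[X0→φ1] = [186, 394, 160, 350]
r9 m[X0→φ2] = [1934, 1302, 740, 706]
r10 m[φ0→X6] = [22, 66, 110, 78]
r10 m[φ0→X5] = [55454, 42100, 74960, 66688]
r10 m[φ1→X6] = [6486, 3200, 4898, 4430]
r10 m[φ1→X0] = [1934, 1302, 740, 706]
r10 m[φ2→X1] = [12640, 14612, 14900, 19774]
r10 m[φ2→X0] = [186, 394, 160, 350]
r10 m[φ3→X2] = [218480, 363780, 300924, 355028]
r10 m[φ3→X1] = [20, 23, 25, 14]
r10 m[φ4→X5] = [2, 6, 9, 3]
r10 m[X6→φ0] = [6486, 3200, 4898, 4430]
r10 m[X6→φ1] = [22, 66, 110, 78]
r10 m[X2→φ3] = [1, 1, 1, 1]
r10 m[X1→φ2] = [20, 23, 25, 14]
r10 m[X1→φ3] = [12640, 14612, 14900, 19774]
r10 m[X5→φ0] = [2, 6, 9, 3]
r10 m[X5→φ4] = [55454, 42100, 74960, 66688]
r10 m[X0→φ1] = [186, 394, 160, 350]
r10 m[X0→φ2] = [1934, 1302, 740, 706]
fixed point reached at round 10
b[X2] = ⊗ incoming = [218480, 363780, 300924, 355028]

b[X2] = [218480, 363780, 300924, 355028]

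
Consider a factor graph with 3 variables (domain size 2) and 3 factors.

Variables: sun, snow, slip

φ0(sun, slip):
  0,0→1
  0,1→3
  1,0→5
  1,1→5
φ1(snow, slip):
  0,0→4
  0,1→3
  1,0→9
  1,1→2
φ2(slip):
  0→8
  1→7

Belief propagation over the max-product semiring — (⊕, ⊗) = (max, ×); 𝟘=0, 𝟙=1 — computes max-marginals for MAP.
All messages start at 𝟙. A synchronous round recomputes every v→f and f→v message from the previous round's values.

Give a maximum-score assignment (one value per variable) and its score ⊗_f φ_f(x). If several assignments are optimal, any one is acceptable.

init: all messages = 𝟙 over 2 values
r1 m[φ0→sun] = [3, 5]
r1 m[φ0→slip] = [5, 5]
r1 m[φ1→snow] = [4, 9]
r1 m[φ1→slip] = [9, 3]
r1 m[φ2→slip] = [8, 7]
r1 m[sun→φ0] = [1, 1]
r1 m[snow→φ1] = [1, 1]
r1 m[slip→φ0] = [1, 1]
r1 m[slip→φ1] = [1, 1]
r1 m[slip→φ2] = [1, 1]
r2 m[φ0→sun] = [3, 5]
r2 m[φ0→slip] = [5, 5]
r2 m[φ1→snow] = [4, 9]
r2 m[φ1→slip] = [9, 3]
r2 m[φ2→slip] = [8, 7]
r2 m[sun→φ0] = [1, 1]
r2 m[snow→φ1] = [1, 1]
r2 m[slip→φ0] = [72, 21]
r2 m[slip→φ1] = [40, 35]
r2 m[slip→φ2] = [45, 15]
r3 m[φ0→sun] = [72, 360]
r3 m[φ0→slip] = [5, 5]
r3 m[φ1→snow] = [160, 360]
r3 m[φ1→slip] = [9, 3]
r3 m[φ2→slip] = [8, 7]
r3 m[sun→φ0] = [1, 1]
r3 m[snow→φ1] = [1, 1]
r3 m[slip→φ0] = [72, 21]
r3 m[slip→φ1] = [40, 35]
r3 m[slip→φ2] = [45, 15]
r4 m[φ0→sun] = [72, 360]
r4 m[φ0→slip] = [5, 5]
r4 m[φ1→snow] = [160, 360]
r4 m[φ1→slip] = [9, 3]
r4 m[φ2→slip] = [8, 7]
r4 m[sun→φ0] = [1, 1]
r4 m[snow→φ1] = [1, 1]
r4 m[slip→φ0] = [72, 21]
r4 m[slip→φ1] = [40, 35]
r4 m[slip→φ2] = [45, 15]
fixed point reached at round 4
traceback from sun: (sun=1, snow=1, slip=0), score=360

assignment: (sun=1, snow=1, slip=0); score = 360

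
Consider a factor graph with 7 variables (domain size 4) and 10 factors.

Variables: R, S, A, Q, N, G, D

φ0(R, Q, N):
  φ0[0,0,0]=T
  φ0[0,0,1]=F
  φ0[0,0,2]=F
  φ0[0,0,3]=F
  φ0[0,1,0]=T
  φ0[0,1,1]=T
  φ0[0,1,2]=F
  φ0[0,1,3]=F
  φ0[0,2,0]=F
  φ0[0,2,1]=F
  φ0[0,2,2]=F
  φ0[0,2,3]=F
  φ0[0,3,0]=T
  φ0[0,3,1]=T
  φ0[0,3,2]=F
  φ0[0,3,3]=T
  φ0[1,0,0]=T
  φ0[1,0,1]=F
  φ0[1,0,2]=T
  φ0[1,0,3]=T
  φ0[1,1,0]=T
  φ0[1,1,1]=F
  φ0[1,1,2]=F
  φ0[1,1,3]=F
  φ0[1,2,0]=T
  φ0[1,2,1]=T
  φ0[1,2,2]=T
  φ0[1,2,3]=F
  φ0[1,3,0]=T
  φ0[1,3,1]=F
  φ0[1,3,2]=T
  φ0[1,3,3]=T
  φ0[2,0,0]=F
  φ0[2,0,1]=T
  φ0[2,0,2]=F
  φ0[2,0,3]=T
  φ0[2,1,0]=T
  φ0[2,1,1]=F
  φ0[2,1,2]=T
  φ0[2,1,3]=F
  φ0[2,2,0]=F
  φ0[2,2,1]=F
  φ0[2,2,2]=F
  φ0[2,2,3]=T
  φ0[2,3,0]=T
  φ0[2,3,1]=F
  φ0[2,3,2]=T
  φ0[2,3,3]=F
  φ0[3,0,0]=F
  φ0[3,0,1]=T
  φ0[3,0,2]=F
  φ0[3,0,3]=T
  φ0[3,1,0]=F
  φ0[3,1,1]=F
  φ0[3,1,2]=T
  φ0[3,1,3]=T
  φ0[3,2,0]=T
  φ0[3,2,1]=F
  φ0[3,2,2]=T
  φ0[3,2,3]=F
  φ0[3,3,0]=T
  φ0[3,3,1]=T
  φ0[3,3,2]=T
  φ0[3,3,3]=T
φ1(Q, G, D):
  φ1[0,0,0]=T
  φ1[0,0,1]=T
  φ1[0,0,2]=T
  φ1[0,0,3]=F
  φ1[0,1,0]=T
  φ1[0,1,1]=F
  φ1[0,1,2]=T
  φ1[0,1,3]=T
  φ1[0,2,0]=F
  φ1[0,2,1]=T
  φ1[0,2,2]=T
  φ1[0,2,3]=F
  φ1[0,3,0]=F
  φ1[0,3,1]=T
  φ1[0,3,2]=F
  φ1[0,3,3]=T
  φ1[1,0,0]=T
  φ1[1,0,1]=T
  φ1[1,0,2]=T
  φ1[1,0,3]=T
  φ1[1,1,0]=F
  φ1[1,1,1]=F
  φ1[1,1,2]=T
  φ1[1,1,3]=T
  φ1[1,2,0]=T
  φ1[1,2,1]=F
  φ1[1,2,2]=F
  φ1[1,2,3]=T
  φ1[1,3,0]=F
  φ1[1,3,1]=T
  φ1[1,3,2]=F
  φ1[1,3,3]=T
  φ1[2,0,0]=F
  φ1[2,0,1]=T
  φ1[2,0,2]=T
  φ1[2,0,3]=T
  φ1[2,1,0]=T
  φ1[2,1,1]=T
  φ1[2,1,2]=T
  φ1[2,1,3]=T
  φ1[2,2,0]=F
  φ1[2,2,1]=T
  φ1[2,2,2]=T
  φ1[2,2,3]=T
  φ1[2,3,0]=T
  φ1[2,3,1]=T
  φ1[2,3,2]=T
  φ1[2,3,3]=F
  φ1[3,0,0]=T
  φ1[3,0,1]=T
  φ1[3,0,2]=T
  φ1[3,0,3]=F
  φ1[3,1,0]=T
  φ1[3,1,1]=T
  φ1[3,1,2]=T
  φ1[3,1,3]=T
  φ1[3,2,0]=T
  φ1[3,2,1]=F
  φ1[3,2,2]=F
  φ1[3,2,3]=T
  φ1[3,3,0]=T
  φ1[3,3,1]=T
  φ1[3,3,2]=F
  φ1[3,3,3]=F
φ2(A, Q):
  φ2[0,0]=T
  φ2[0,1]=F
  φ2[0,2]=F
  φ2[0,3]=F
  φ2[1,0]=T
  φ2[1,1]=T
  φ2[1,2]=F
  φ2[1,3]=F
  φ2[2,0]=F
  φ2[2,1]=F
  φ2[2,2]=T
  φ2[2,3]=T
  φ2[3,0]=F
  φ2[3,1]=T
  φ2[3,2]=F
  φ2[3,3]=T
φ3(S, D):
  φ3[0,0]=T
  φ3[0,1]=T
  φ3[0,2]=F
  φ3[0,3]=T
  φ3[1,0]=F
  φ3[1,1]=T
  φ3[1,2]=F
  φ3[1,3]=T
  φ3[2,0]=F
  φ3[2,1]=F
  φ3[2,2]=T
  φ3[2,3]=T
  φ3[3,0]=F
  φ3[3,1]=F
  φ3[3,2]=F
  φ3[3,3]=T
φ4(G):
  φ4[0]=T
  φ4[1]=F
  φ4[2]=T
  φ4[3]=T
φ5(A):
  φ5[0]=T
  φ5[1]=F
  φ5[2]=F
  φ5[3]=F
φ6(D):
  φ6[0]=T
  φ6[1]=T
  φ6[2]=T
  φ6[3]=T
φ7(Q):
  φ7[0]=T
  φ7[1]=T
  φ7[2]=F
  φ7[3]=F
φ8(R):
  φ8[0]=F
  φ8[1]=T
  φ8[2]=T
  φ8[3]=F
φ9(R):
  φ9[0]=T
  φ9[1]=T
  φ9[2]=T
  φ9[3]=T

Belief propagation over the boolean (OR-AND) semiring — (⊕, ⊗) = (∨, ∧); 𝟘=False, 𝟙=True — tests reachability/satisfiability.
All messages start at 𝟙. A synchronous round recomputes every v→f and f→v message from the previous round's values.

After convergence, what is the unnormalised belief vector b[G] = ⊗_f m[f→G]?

init: all messages = 𝟙 over 4 values
r1 m[φ0→R] = [T, T, T, T]
r1 m[φ0→Q] = [T, T, T, T]
r1 m[φ0→N] = [T, T, T, T]
r1 m[φ1→Q] = [T, T, T, T]
r1 m[φ1→G] = [T, T, T, T]
r1 m[φ1→D] = [T, T, T, T]
r1 m[φ2→A] = [T, T, T, T]
r1 m[φ2→Q] = [T, T, T, T]
r1 m[φ3→S] = [T, T, T, T]
r1 m[φ3→D] = [T, T, T, T]
r1 m[φ4→G] = [T, F, T, T]
r1 m[φ5→A] = [T, F, F, F]
r1 m[φ6→D] = [T, T, T, T]
r1 m[φ7→Q] = [T, T, F, F]
r1 m[φ8→R] = [F, T, T, F]
r1 m[φ9→R] = [T, T, T, T]
r1 m[R→φ0] = [T, T, T, T]
r1 m[R→φ8] = [T, T, T, T]
r1 m[R→φ9] = [T, T, T, T]
r1 m[S→φ3] = [T, T, T, T]
r1 m[A→φ2] = [T, T, T, T]
r1 m[A→φ5] = [T, T, T, T]
r1 m[Q→φ0] = [T, T, T, T]
r1 m[Q→φ1] = [T, T, T, T]
r1 m[Q→φ2] = [T, T, T, T]
r1 m[Q→φ7] = [T, T, T, T]
r1 m[N→φ0] = [T, T, T, T]
r1 m[G→φ1] = [T, T, T, T]
r1 m[G→φ4] = [T, T, T, T]
r1 m[D→φ1] = [T, T, T, T]
r1 m[D→φ3] = [T, T, T, T]
r1 m[D→φ6] = [T, T, T, T]
r2 m[φ0→R] = [T, T, T, T]
r2 m[φ0→Q] = [T, T, T, T]
r2 m[φ0→N] = [T, T, T, T]
r2 m[φ1→Q] = [T, T, T, T]
r2 m[φ1→G] = [T, T, T, T]
r2 m[φ1→D] = [T, T, T, T]
r2 m[φ2→A] = [T, T, T, T]
r2 m[φ2→Q] = [T, T, T, T]
r2 m[φ3→S] = [T, T, T, T]
r2 m[φ3→D] = [T, T, T, T]
r2 m[φ4→G] = [T, F, T, T]
r2 m[φ5→A] = [T, F, F, F]
r2 m[φ6→D] = [T, T, T, T]
r2 m[φ7→Q] = [T, T, F, F]
r2 m[φ8→R] = [F, T, T, F]
r2 m[φ9→R] = [T, T, T, T]
r2 m[R→φ0] = [F, T, T, F]
r2 m[R→φ8] = [T, T, T, T]
r2 m[R→φ9] = [F, T, T, F]
r2 m[S→φ3] = [T, T, T, T]
r2 m[A→φ2] = [T, F, F, F]
r2 m[A→φ5] = [T, T, T, T]
r2 m[Q→φ0] = [T, T, F, F]
r2 m[Q→φ1] = [T, T, F, F]
r2 m[Q→φ2] = [T, T, F, F]
r2 m[Q→φ7] = [T, T, T, T]
r2 m[N→φ0] = [T, T, T, T]
r2 m[G→φ1] = [T, F, T, T]
r2 m[G→φ4] = [T, T, T, T]
r2 m[D→φ1] = [T, T, T, T]
r2 m[D→φ3] = [T, T, T, T]
r2 m[D→φ6] = [T, T, T, T]
r3 m[φ0→R] = [T, T, T, T]
r3 m[φ0→Q] = [T, T, T, T]
r3 m[φ0→N] = [T, T, T, T]
r3 m[φ1→Q] = [T, T, T, T]
r3 m[φ1→G] = [T, T, T, T]
r3 m[φ1→D] = [T, T, T, T]
r3 m[φ2→A] = [T, T, F, T]
r3 m[φ2→Q] = [T, F, F, F]
r3 m[φ3→S] = [T, T, T, T]
r3 m[φ3→D] = [T, T, T, T]
r3 m[φ4→G] = [T, F, T, T]
r3 m[φ5→A] = [T, F, F, F]
r3 m[φ6→D] = [T, T, T, T]
r3 m[φ7→Q] = [T, T, F, F]
r3 m[φ8→R] = [F, T, T, F]
r3 m[φ9→R] = [T, T, T, T]
r3 m[R→φ0] = [F, T, T, F]
r3 m[R→φ8] = [T, T, T, T]
r3 m[R→φ9] = [F, T, T, F]
r3 m[S→φ3] = [T, T, T, T]
r3 m[A→φ2] = [T, F, F, F]
r3 m[A→φ5] = [T, T, T, T]
r3 m[Q→φ0] = [T, T, F, F]
r3 m[Q→φ1] = [T, T, F, F]
r3 m[Q→φ2] = [T, T, F, F]
r3 m[Q→φ7] = [T, T, T, T]
r3 m[N→φ0] = [T, T, T, T]
r3 m[G→φ1] = [T, F, T, T]
r3 m[G→φ4] = [T, T, T, T]
r3 m[D→φ1] = [T, T, T, T]
r3 m[D→φ3] = [T, T, T, T]
r3 m[D→φ6] = [T, T, T, T]
r4 m[φ0→R] = [T, T, T, T]
r4 m[φ0→Q] = [T, T, T, T]
r4 m[φ0→N] = [T, T, T, T]
r4 m[φ1→Q] = [T, T, T, T]
r4 m[φ1→G] = [T, T, T, T]
r4 m[φ1→D] = [T, T, T, T]
r4 m[φ2→A] = [T, T, F, T]
r4 m[φ2→Q] = [T, F, F, F]
r4 m[φ3→S] = [T, T, T, T]
r4 m[φ3→D] = [T, T, T, T]
r4 m[φ4→G] = [T, F, T, T]
r4 m[φ5→A] = [T, F, F, F]
r4 m[φ6→D] = [T, T, T, T]
r4 m[φ7→Q] = [T, T, F, F]
r4 m[φ8→R] = [F, T, T, F]
r4 m[φ9→R] = [T, T, T, T]
r4 m[R→φ0] = [F, T, T, F]
r4 m[R→φ8] = [T, T, T, T]
r4 m[R→φ9] = [F, T, T, F]
r4 m[S→φ3] = [T, T, T, T]
r4 m[A→φ2] = [T, F, F, F]
r4 m[A→φ5] = [T, T, F, T]
r4 m[Q→φ0] = [T, F, F, F]
r4 m[Q→φ1] = [T, F, F, F]
r4 m[Q→φ2] = [T, T, F, F]
r4 m[Q→φ7] = [T, F, F, F]
r4 m[N→φ0] = [T, T, T, T]
r4 m[G→φ1] = [T, F, T, T]
r4 m[G→φ4] = [T, T, T, T]
r4 m[D→φ1] = [T, T, T, T]
r4 m[D→φ3] = [T, T, T, T]
r4 m[D→φ6] = [T, T, T, T]
r5 m[φ0→R] = [T, T, T, T]
r5 m[φ0→Q] = [T, T, T, T]
r5 m[φ0→N] = [T, T, T, T]
r5 m[φ1→Q] = [T, T, T, T]
r5 m[φ1→G] = [T, T, T, T]
r5 m[φ1→D] = [T, T, T, T]
r5 m[φ2→A] = [T, T, F, T]
r5 m[φ2→Q] = [T, F, F, F]
r5 m[φ3→S] = [T, T, T, T]
r5 m[φ3→D] = [T, T, T, T]
r5 m[φ4→G] = [T, F, T, T]
r5 m[φ5→A] = [T, F, F, F]
r5 m[φ6→D] = [T, T, T, T]
r5 m[φ7→Q] = [T, T, F, F]
r5 m[φ8→R] = [F, T, T, F]
r5 m[φ9→R] = [T, T, T, T]
r5 m[R→φ0] = [F, T, T, F]
r5 m[R→φ8] = [T, T, T, T]
r5 m[R→φ9] = [F, T, T, F]
r5 m[S→φ3] = [T, T, T, T]
r5 m[A→φ2] = [T, F, F, F]
r5 m[A→φ5] = [T, T, F, T]
r5 m[Q→φ0] = [T, F, F, F]
r5 m[Q→φ1] = [T, F, F, F]
r5 m[Q→φ2] = [T, T, F, F]
r5 m[Q→φ7] = [T, F, F, F]
r5 m[N→φ0] = [T, T, T, T]
r5 m[G→φ1] = [T, F, T, T]
r5 m[G→φ4] = [T, T, T, T]
r5 m[D→φ1] = [T, T, T, T]
r5 m[D→φ3] = [T, T, T, T]
r5 m[D→φ6] = [T, T, T, T]
fixed point reached at round 5
b[G] = ⊗ incoming = [T, F, T, T]

b[G] = [T, F, T, T]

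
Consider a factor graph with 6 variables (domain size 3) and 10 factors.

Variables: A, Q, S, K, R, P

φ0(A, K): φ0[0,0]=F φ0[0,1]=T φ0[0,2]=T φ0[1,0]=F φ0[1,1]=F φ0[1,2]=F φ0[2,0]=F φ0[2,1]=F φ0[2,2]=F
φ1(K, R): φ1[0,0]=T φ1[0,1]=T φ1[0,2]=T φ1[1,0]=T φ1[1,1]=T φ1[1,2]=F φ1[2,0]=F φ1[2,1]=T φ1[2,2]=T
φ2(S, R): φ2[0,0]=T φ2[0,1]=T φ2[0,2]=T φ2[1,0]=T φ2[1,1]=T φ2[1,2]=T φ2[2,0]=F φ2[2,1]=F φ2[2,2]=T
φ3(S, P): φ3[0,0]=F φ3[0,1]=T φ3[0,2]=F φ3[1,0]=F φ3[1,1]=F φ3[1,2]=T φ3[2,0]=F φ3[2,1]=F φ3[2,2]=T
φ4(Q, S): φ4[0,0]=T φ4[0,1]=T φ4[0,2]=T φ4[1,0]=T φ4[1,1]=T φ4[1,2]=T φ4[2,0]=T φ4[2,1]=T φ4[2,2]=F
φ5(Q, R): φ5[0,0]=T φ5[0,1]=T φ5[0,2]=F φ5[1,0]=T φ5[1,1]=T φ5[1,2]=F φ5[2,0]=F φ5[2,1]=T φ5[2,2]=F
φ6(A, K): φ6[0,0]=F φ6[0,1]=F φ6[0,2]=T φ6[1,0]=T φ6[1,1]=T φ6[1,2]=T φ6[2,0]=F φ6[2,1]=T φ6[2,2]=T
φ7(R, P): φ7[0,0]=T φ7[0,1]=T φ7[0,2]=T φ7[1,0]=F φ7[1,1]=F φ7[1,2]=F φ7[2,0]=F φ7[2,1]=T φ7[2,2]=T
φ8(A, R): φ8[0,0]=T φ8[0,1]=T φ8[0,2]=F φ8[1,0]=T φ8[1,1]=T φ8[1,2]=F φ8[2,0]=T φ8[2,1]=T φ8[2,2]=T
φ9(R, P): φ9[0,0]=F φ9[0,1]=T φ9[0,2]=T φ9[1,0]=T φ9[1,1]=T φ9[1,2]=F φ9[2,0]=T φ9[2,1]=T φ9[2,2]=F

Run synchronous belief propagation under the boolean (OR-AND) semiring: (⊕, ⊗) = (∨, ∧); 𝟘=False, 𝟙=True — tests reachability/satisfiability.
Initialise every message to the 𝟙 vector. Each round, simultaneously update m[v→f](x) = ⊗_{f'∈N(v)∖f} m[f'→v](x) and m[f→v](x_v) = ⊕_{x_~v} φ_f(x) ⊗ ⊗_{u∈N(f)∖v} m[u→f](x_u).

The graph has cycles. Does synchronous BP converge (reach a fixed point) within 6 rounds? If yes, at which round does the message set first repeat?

NOT CONVERGED within 6 rounds

init: all messages = 𝟙 over 3 values
r1 m[φ0→A] = [T, F, F]
r1 m[φ0→K] = [F, T, T]
r1 m[φ1→K] = [T, T, T]
r1 m[φ1→R] = [T, T, T]
r1 m[φ2→S] = [T, T, T]
r1 m[φ2→R] = [T, T, T]
r1 m[φ3→S] = [T, T, T]
r1 m[φ3→P] = [F, T, T]
r1 m[φ4→Q] = [T, T, T]
r1 m[φ4→S] = [T, T, T]
r1 m[φ5→Q] = [T, T, T]
r1 m[φ5→R] = [T, T, F]
r1 m[φ6→A] = [T, T, T]
r1 m[φ6→K] = [T, T, T]
r1 m[φ7→R] = [T, F, T]
r1 m[φ7→P] = [T, T, T]
r1 m[φ8→A] = [T, T, T]
r1 m[φ8→R] = [T, T, T]
r1 m[φ9→R] = [T, T, T]
r1 m[φ9→P] = [T, T, T]
r1 m[A→φ0] = [T, T, T]
r1 m[A→φ6] = [T, T, T]
r1 m[A→φ8] = [T, T, T]
r1 m[Q→φ4] = [T, T, T]
r1 m[Q→φ5] = [T, T, T]
r1 m[S→φ2] = [T, T, T]
r1 m[S→φ3] = [T, T, T]
r1 m[S→φ4] = [T, T, T]
r1 m[K→φ0] = [T, T, T]
r1 m[K→φ1] = [T, T, T]
r1 m[K→φ6] = [T, T, T]
r1 m[R→φ1] = [T, T, T]
r1 m[R→φ2] = [T, T, T]
r1 m[R→φ5] = [T, T, T]
r1 m[R→φ7] = [T, T, T]
r1 m[R→φ8] = [T, T, T]
r1 m[R→φ9] = [T, T, T]
r1 m[P→φ3] = [T, T, T]
r1 m[P→φ7] = [T, T, T]
r1 m[P→φ9] = [T, T, T]
r2 m[φ0→A] = [T, F, F]
r2 m[φ0→K] = [F, T, T]
r2 m[φ1→K] = [T, T, T]
r2 m[φ1→R] = [T, T, T]
r2 m[φ2→S] = [T, T, T]
r2 m[φ2→R] = [T, T, T]
r2 m[φ3→S] = [T, T, T]
r2 m[φ3→P] = [F, T, T]
r2 m[φ4→Q] = [T, T, T]
r2 m[φ4→S] = [T, T, T]
r2 m[φ5→Q] = [T, T, T]
r2 m[φ5→R] = [T, T, F]
r2 m[φ6→A] = [T, T, T]
r2 m[φ6→K] = [T, T, T]
r2 m[φ7→R] = [T, F, T]
r2 m[φ7→P] = [T, T, T]
r2 m[φ8→A] = [T, T, T]
r2 m[φ8→R] = [T, T, T]
r2 m[φ9→R] = [T, T, T]
r2 m[φ9→P] = [T, T, T]
r2 m[A→φ0] = [T, T, T]
r2 m[A→φ6] = [T, F, F]
r2 m[A→φ8] = [T, F, F]
r2 m[Q→φ4] = [T, T, T]
r2 m[Q→φ5] = [T, T, T]
r2 m[S→φ2] = [T, T, T]
r2 m[S→φ3] = [T, T, T]
r2 m[S→φ4] = [T, T, T]
r2 m[K→φ0] = [T, T, T]
r2 m[K→φ1] = [F, T, T]
r2 m[K→φ6] = [F, T, T]
r2 m[R→φ1] = [T, F, F]
r2 m[R→φ2] = [T, F, F]
r2 m[R→φ5] = [T, F, T]
r2 m[R→φ7] = [T, T, F]
r2 m[R→φ8] = [T, F, F]
r2 m[R→φ9] = [T, F, F]
r2 m[P→φ3] = [T, T, T]
r2 m[P→φ7] = [F, T, T]
r2 m[P→φ9] = [F, T, T]
r3 m[φ0→A] = [T, F, F]
r3 m[φ0→K] = [F, T, T]
r3 m[φ1→K] = [T, T, F]
r3 m[φ1→R] = [T, T, T]
r3 m[φ2→S] = [T, T, F]
r3 m[φ2→R] = [T, T, T]
r3 m[φ3→S] = [T, T, T]
r3 m[φ3→P] = [F, T, T]
r3 m[φ4→Q] = [T, T, T]
r3 m[φ4→S] = [T, T, T]
r3 m[φ5→Q] = [T, T, F]
r3 m[φ5→R] = [T, T, F]
r3 m[φ6→A] = [T, T, T]
r3 m[φ6→K] = [F, F, T]
r3 m[φ7→R] = [T, F, T]
r3 m[φ7→P] = [T, T, T]
r3 m[φ8→A] = [T, T, T]
r3 m[φ8→R] = [T, T, F]
r3 m[φ9→R] = [T, T, T]
r3 m[φ9→P] = [F, T, T]
r3 m[A→φ0] = [T, T, T]
r3 m[A→φ6] = [T, F, F]
r3 m[A→φ8] = [T, F, F]
r3 m[Q→φ4] = [T, T, T]
r3 m[Q→φ5] = [T, T, T]
r3 m[S→φ2] = [T, T, T]
r3 m[S→φ3] = [T, T, T]
r3 m[S→φ4] = [T, T, T]
r3 m[K→φ0] = [T, T, T]
r3 m[K→φ1] = [F, T, T]
r3 m[K→φ6] = [F, T, T]
r3 m[R→φ1] = [T, F, F]
r3 m[R→φ2] = [T, F, F]
r3 m[R→φ5] = [T, F, T]
r3 m[R→φ7] = [T, T, F]
r3 m[R→φ8] = [T, F, F]
r3 m[R→φ9] = [T, F, F]
r3 m[P→φ3] = [T, T, T]
r3 m[P→φ7] = [F, T, T]
r3 m[P→φ9] = [F, T, T]
r4 m[φ0→A] = [T, F, F]
r4 m[φ0→K] = [F, T, T]
r4 m[φ1→K] = [T, T, F]
r4 m[φ1→R] = [T, T, T]
r4 m[φ2→S] = [T, T, F]
r4 m[φ2→R] = [T, T, T]
r4 m[φ3→S] = [T, T, T]
r4 m[φ3→P] = [F, T, T]
r4 m[φ4→Q] = [T, T, T]
r4 m[φ4→S] = [T, T, T]
r4 m[φ5→Q] = [T, T, F]
r4 m[φ5→R] = [T, T, F]
r4 m[φ6→A] = [T, T, T]
r4 m[φ6→K] = [F, F, T]
r4 m[φ7→R] = [T, F, T]
r4 m[φ7→P] = [T, T, T]
r4 m[φ8→A] = [T, T, T]
r4 m[φ8→R] = [T, T, F]
r4 m[φ9→R] = [T, T, T]
r4 m[φ9→P] = [F, T, T]
r4 m[A→φ0] = [T, T, T]
r4 m[A→φ6] = [T, F, F]
r4 m[A→φ8] = [T, F, F]
r4 m[Q→φ4] = [T, T, F]
r4 m[Q→φ5] = [T, T, T]
r4 m[S→φ2] = [T, T, T]
r4 m[S→φ3] = [T, T, F]
r4 m[S→φ4] = [T, T, F]
r4 m[K→φ0] = [F, F, F]
r4 m[K→φ1] = [F, F, T]
r4 m[K→φ6] = [F, T, F]
r4 m[R→φ1] = [T, F, F]
r4 m[R→φ2] = [T, F, F]
r4 m[R→φ5] = [T, F, F]
r4 m[R→φ7] = [T, T, F]
r4 m[R→φ8] = [T, F, F]
r4 m[R→φ9] = [T, F, F]
r4 m[P→φ3] = [F, T, T]
r4 m[P→φ7] = [F, T, T]
r4 m[P→φ9] = [F, T, T]
r5 m[φ0→A] = [F, F, F]
r5 m[φ0→K] = [F, T, T]
r5 m[φ1→K] = [T, T, F]
r5 m[φ1→R] = [F, T, T]
r5 m[φ2→S] = [T, T, F]
r5 m[φ2→R] = [T, T, T]
r5 m[φ3→S] = [T, T, T]
r5 m[φ3→P] = [F, T, T]
r5 m[φ4→Q] = [T, T, T]
r5 m[φ4→S] = [T, T, T]
r5 m[φ5→Q] = [T, T, F]
r5 m[φ5→R] = [T, T, F]
r5 m[φ6→A] = [F, T, T]
r5 m[φ6→K] = [F, F, T]
r5 m[φ7→R] = [T, F, T]
r5 m[φ7→P] = [T, T, T]
r5 m[φ8→A] = [T, T, T]
r5 m[φ8→R] = [T, T, F]
r5 m[φ9→R] = [T, T, T]
r5 m[φ9→P] = [F, T, T]
r5 m[A→φ0] = [T, T, T]
r5 m[A→φ6] = [T, F, F]
r5 m[A→φ8] = [T, F, F]
r5 m[Q→φ4] = [T, T, F]
r5 m[Q→φ5] = [T, T, T]
r5 m[S→φ2] = [T, T, T]
r5 m[S→φ3] = [T, T, F]
r5 m[S→φ4] = [T, T, F]
r5 m[K→φ0] = [F, F, F]
r5 m[K→φ1] = [F, F, T]
r5 m[K→φ6] = [F, T, F]
r5 m[R→φ1] = [T, F, F]
r5 m[R→φ2] = [T, F, F]
r5 m[R→φ5] = [T, F, F]
r5 m[R→φ7] = [T, T, F]
r5 m[R→φ8] = [T, F, F]
r5 m[R→φ9] = [T, F, F]
r5 m[P→φ3] = [F, T, T]
r5 m[P→φ7] = [F, T, T]
r5 m[P→φ9] = [F, T, T]
r6 m[φ0→A] = [F, F, F]
r6 m[φ0→K] = [F, T, T]
r6 m[φ1→K] = [T, T, F]
r6 m[φ1→R] = [F, T, T]
r6 m[φ2→S] = [T, T, F]
r6 m[φ2→R] = [T, T, T]
r6 m[φ3→S] = [T, T, T]
r6 m[φ3→P] = [F, T, T]
r6 m[φ4→Q] = [T, T, T]
r6 m[φ4→S] = [T, T, T]
r6 m[φ5→Q] = [T, T, F]
r6 m[φ5→R] = [T, T, F]
r6 m[φ6→A] = [F, T, T]
r6 m[φ6→K] = [F, F, T]
r6 m[φ7→R] = [T, F, T]
r6 m[φ7→P] = [T, T, T]
r6 m[φ8→A] = [T, T, T]
r6 m[φ8→R] = [T, T, F]
r6 m[φ9→R] = [T, T, T]
r6 m[φ9→P] = [F, T, T]
r6 m[A→φ0] = [F, T, T]
r6 m[A→φ6] = [F, F, F]
r6 m[A→φ8] = [F, F, F]
r6 m[Q→φ4] = [T, T, F]
r6 m[Q→φ5] = [T, T, T]
r6 m[S→φ2] = [T, T, T]
r6 m[S→φ3] = [T, T, F]
r6 m[S→φ4] = [T, T, F]
r6 m[K→φ0] = [F, F, F]
r6 m[K→φ1] = [F, F, T]
r6 m[K→φ6] = [F, T, F]
r6 m[R→φ1] = [T, F, F]
r6 m[R→φ2] = [F, F, F]
r6 m[R→φ5] = [F, F, F]
r6 m[R→φ7] = [F, T, F]
r6 m[R→φ8] = [F, F, F]
r6 m[R→φ9] = [F, F, F]
r6 m[P→φ3] = [F, T, T]
r6 m[P→φ7] = [F, T, T]
r6 m[P→φ9] = [F, T, T]
no fixed point within 6 rounds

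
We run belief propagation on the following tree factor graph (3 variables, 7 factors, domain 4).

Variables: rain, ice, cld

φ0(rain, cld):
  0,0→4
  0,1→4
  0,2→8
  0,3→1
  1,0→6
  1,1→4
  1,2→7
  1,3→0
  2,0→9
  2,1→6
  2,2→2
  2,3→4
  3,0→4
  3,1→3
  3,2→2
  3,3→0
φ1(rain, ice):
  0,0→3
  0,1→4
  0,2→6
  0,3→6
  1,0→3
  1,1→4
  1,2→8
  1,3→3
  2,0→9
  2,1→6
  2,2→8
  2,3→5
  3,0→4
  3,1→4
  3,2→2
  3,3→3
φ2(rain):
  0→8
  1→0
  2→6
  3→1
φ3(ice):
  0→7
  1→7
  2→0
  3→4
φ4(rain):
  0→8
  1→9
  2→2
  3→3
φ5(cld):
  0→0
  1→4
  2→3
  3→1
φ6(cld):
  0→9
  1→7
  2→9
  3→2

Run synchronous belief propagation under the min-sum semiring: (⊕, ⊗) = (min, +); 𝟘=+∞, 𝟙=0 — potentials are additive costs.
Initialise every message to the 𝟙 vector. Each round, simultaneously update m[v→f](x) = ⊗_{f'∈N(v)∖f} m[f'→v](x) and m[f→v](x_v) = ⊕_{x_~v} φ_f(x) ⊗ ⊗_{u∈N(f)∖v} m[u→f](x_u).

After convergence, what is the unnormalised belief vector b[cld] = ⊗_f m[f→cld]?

init: all messages = 𝟙 over 4 values
r1 m[φ0→rain] = [1, 0, 2, 0]
r1 m[φ0→cld] = [4, 3, 2, 0]
r1 m[φ1→rain] = [3, 3, 5, 2]
r1 m[φ1→ice] = [3, 4, 2, 3]
r1 m[φ2→rain] = [8, 0, 6, 1]
r1 m[φ3→ice] = [7, 7, 0, 4]
r1 m[φ4→rain] = [8, 9, 2, 3]
r1 m[φ5→cld] = [0, 4, 3, 1]
r1 m[φ6→cld] = [9, 7, 9, 2]
r1 m[rain→φ0] = [0, 0, 0, 0]
r1 m[rain→φ1] = [0, 0, 0, 0]
r1 m[rain→φ2] = [0, 0, 0, 0]
r1 m[rain→φ4] = [0, 0, 0, 0]
r1 m[ice→φ1] = [0, 0, 0, 0]
r1 m[ice→φ3] = [0, 0, 0, 0]
r1 m[cld→φ0] = [0, 0, 0, 0]
r1 m[cld→φ5] = [0, 0, 0, 0]
r1 m[cld→φ6] = [0, 0, 0, 0]
r2 m[φ0→rain] = [1, 0, 2, 0]
r2 m[φ0→cld] = [4, 3, 2, 0]
r2 m[φ1→rain] = [3, 3, 5, 2]
r2 m[φ1→ice] = [3, 4, 2, 3]
r2 m[φ2→rain] = [8, 0, 6, 1]
r2 m[φ3→ice] = [7, 7, 0, 4]
r2 m[φ4→rain] = [8, 9, 2, 3]
r2 m[φ5→cld] = [0, 4, 3, 1]
r2 m[φ6→cld] = [9, 7, 9, 2]
r2 m[rain→φ0] = [19, 12, 13, 6]
r2 m[rain→φ1] = [17, 9, 10, 4]
r2 m[rain→φ2] = [12, 12, 9, 5]
r2 m[rain→φ4] = [12, 3, 13, 3]
r2 m[ice→φ1] = [7, 7, 0, 4]
r2 m[ice→φ3] = [3, 4, 2, 3]
r2 m[cld→φ0] = [9, 11, 12, 3]
r2 m[cld→φ5] = [13, 10, 11, 2]
r2 m[cld→φ6] = [4, 7, 5, 1]
r3 m[φ0→rain] = [4, 3, 7, 3]
r3 m[φ0→cld] = [10, 9, 8, 6]
r3 m[φ1→rain] = [6, 7, 8, 2]
r3 m[φ1→ice] = [8, 8, 6, 7]
r3 m[φ2→rain] = [8, 0, 6, 1]
r3 m[φ3→ice] = [7, 7, 0, 4]
r3 m[φ4→rain] = [8, 9, 2, 3]
r3 m[φ5→cld] = [0, 4, 3, 1]
r3 m[φ6→cld] = [9, 7, 9, 2]
r3 m[rain→φ0] = [19, 12, 13, 6]
r3 m[rain→φ1] = [17, 9, 10, 4]
r3 m[rain→φ2] = [12, 12, 9, 5]
r3 m[rain→φ4] = [12, 3, 13, 3]
r3 m[ice→φ1] = [7, 7, 0, 4]
r3 m[ice→φ3] = [3, 4, 2, 3]
r3 m[cld→φ0] = [9, 11, 12, 3]
r3 m[cld→φ5] = [13, 10, 11, 2]
r3 m[cld→φ6] = [4, 7, 5, 1]
r4 m[φ0→rain] = [4, 3, 7, 3]
r4 m[φ0→cld] = [10, 9, 8, 6]
r4 m[φ1→rain] = [6, 7, 8, 2]
r4 m[φ1→ice] = [8, 8, 6, 7]
r4 m[φ2→rain] = [8, 0, 6, 1]
r4 m[φ3→ice] = [7, 7, 0, 4]
r4 m[φ4→rain] = [8, 9, 2, 3]
r4 m[φ5→cld] = [0, 4, 3, 1]
r4 m[φ6→cld] = [9, 7, 9, 2]
r4 m[rain→φ0] = [22, 16, 16, 6]
r4 m[rain→φ1] = [20, 12, 15, 7]
r4 m[rain→φ2] = [18, 19, 17, 8]
r4 m[rain→φ4] = [18, 10, 21, 6]
r4 m[ice→φ1] = [7, 7, 0, 4]
r4 m[ice→φ3] = [8, 8, 6, 7]
r4 m[cld→φ0] = [9, 11, 12, 3]
r4 m[cld→φ5] = [19, 16, 17, 8]
r4 m[cld→φ6] = [10, 13, 11, 7]
r5 m[φ0→rain] = [4, 3, 7, 3]
r5 m[φ0→cld] = [10, 9, 8, 6]
r5 m[φ1→rain] = [6, 7, 8, 2]
r5 m[φ1→ice] = [11, 11, 9, 10]
r5 m[φ2→rain] = [8, 0, 6, 1]
r5 m[φ3→ice] = [7, 7, 0, 4]
r5 m[φ4→rain] = [8, 9, 2, 3]
r5 m[φ5→cld] = [0, 4, 3, 1]
r5 m[φ6→cld] = [9, 7, 9, 2]
r5 m[rain→φ0] = [22, 16, 16, 6]
r5 m[rain→φ1] = [20, 12, 15, 7]
r5 m[rain→φ2] = [18, 19, 17, 8]
r5 m[rain→φ4] = [18, 10, 21, 6]
r5 m[ice→φ1] = [7, 7, 0, 4]
r5 m[ice→φ3] = [8, 8, 6, 7]
r5 m[cld→φ0] = [9, 11, 12, 3]
r5 m[cld→φ5] = [19, 16, 17, 8]
r5 m[cld→φ6] = [10, 13, 11, 7]
r6 m[φ0→rain] = [4, 3, 7, 3]
r6 m[φ0→cld] = [10, 9, 8, 6]
r6 m[φ1→rain] = [6, 7, 8, 2]
r6 m[φ1→ice] = [11, 11, 9, 10]
r6 m[φ2→rain] = [8, 0, 6, 1]
r6 m[φ3→ice] = [7, 7, 0, 4]
r6 m[φ4→rain] = [8, 9, 2, 3]
r6 m[φ5→cld] = [0, 4, 3, 1]
r6 m[φ6→cld] = [9, 7, 9, 2]
r6 m[rain→φ0] = [22, 16, 16, 6]
r6 m[rain→φ1] = [20, 12, 15, 7]
r6 m[rain→φ2] = [18, 19, 17, 8]
r6 m[rain→φ4] = [18, 10, 21, 6]
r6 m[ice→φ1] = [7, 7, 0, 4]
r6 m[ice→φ3] = [11, 11, 9, 10]
r6 m[cld→φ0] = [9, 11, 12, 3]
r6 m[cld→φ5] = [19, 16, 17, 8]
r6 m[cld→φ6] = [10, 13, 11, 7]
r7 m[φ0→rain] = [4, 3, 7, 3]
r7 m[φ0→cld] = [10, 9, 8, 6]
r7 m[φ1→rain] = [6, 7, 8, 2]
r7 m[φ1→ice] = [11, 11, 9, 10]
r7 m[φ2→rain] = [8, 0, 6, 1]
r7 m[φ3→ice] = [7, 7, 0, 4]
r7 m[φ4→rain] = [8, 9, 2, 3]
r7 m[φ5→cld] = [0, 4, 3, 1]
r7 m[φ6→cld] = [9, 7, 9, 2]
r7 m[rain→φ0] = [22, 16, 16, 6]
r7 m[rain→φ1] = [20, 12, 15, 7]
r7 m[rain→φ2] = [18, 19, 17, 8]
r7 m[rain→φ4] = [18, 10, 21, 6]
r7 m[ice→φ1] = [7, 7, 0, 4]
r7 m[ice→φ3] = [11, 11, 9, 10]
r7 m[cld→φ0] = [9, 11, 12, 3]
r7 m[cld→φ5] = [19, 16, 17, 8]
r7 m[cld→φ6] = [10, 13, 11, 7]
fixed point reached at round 7
b[cld] = ⊗ incoming = [19, 20, 20, 9]

b[cld] = [19, 20, 20, 9]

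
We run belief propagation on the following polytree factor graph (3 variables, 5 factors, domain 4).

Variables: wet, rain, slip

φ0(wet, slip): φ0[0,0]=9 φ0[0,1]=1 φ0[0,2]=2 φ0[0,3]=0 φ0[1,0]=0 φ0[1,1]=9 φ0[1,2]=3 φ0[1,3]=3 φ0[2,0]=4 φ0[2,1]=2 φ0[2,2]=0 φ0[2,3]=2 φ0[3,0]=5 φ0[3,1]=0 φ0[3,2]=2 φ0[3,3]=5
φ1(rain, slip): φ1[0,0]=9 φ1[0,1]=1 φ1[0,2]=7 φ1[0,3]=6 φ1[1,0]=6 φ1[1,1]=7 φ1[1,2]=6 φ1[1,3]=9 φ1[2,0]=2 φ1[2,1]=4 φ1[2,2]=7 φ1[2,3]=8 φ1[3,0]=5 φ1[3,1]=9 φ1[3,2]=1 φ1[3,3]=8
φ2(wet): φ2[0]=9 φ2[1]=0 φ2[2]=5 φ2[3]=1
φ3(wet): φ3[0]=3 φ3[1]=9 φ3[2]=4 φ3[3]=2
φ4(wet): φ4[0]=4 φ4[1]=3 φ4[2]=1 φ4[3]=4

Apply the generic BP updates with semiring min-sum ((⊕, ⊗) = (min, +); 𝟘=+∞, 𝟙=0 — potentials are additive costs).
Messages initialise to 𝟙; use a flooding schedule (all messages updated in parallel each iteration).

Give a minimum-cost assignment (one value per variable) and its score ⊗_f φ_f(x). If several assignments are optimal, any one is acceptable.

init: all messages = 𝟙 over 4 values
r1 m[φ0→wet] = [0, 0, 0, 0]
r1 m[φ0→slip] = [0, 0, 0, 0]
r1 m[φ1→rain] = [1, 6, 2, 1]
r1 m[φ1→slip] = [2, 1, 1, 6]
r1 m[φ2→wet] = [9, 0, 5, 1]
r1 m[φ3→wet] = [3, 9, 4, 2]
r1 m[φ4→wet] = [4, 3, 1, 4]
r1 m[wet→φ0] = [0, 0, 0, 0]
r1 m[wet→φ2] = [0, 0, 0, 0]
r1 m[wet→φ3] = [0, 0, 0, 0]
r1 m[wet→φ4] = [0, 0, 0, 0]
r1 m[rain→φ1] = [0, 0, 0, 0]
r1 m[slip→φ0] = [0, 0, 0, 0]
r1 m[slip→φ1] = [0, 0, 0, 0]
r2 m[φ0→wet] = [0, 0, 0, 0]
r2 m[φ0→slip] = [0, 0, 0, 0]
r2 m[φ1→rain] = [1, 6, 2, 1]
r2 m[φ1→slip] = [2, 1, 1, 6]
r2 m[φ2→wet] = [9, 0, 5, 1]
r2 m[φ3→wet] = [3, 9, 4, 2]
r2 m[φ4→wet] = [4, 3, 1, 4]
r2 m[wet→φ0] = [16, 12, 10, 7]
r2 m[wet→φ2] = [7, 12, 5, 6]
r2 m[wet→φ3] = [13, 3, 6, 5]
r2 m[wet→φ4] = [12, 9, 9, 3]
r2 m[rain→φ1] = [0, 0, 0, 0]
r2 m[slip→φ0] = [2, 1, 1, 6]
r2 m[slip→φ1] = [0, 0, 0, 0]
r3 m[φ0→wet] = [2, 2, 1, 1]
r3 m[φ0→slip] = [12, 7, 9, 12]
r3 m[φ1→rain] = [1, 6, 2, 1]
r3 m[φ1→slip] = [2, 1, 1, 6]
r3 m[φ2→wet] = [9, 0, 5, 1]
r3 m[φ3→wet] = [3, 9, 4, 2]
r3 m[φ4→wet] = [4, 3, 1, 4]
r3 m[wet→φ0] = [16, 12, 10, 7]
r3 m[wet→φ2] = [7, 12, 5, 6]
r3 m[wet→φ3] = [13, 3, 6, 5]
r3 m[wet→φ4] = [12, 9, 9, 3]
r3 m[rain→φ1] = [0, 0, 0, 0]
r3 m[slip→φ0] = [2, 1, 1, 6]
r3 m[slip→φ1] = [0, 0, 0, 0]
r4 m[φ0→wet] = [2, 2, 1, 1]
r4 m[φ0→slip] = [12, 7, 9, 12]
r4 m[φ1→rain] = [1, 6, 2, 1]
r4 m[φ1→slip] = [2, 1, 1, 6]
r4 m[φ2→wet] = [9, 0, 5, 1]
r4 m[φ3→wet] = [3, 9, 4, 2]
r4 m[φ4→wet] = [4, 3, 1, 4]
r4 m[wet→φ0] = [16, 12, 10, 7]
r4 m[wet→φ2] = [9, 14, 6, 7]
r4 m[wet→φ3] = [15, 5, 7, 6]
r4 m[wet→φ4] = [14, 11, 10, 4]
r4 m[rain→φ1] = [0, 0, 0, 0]
r4 m[slip→φ0] = [2, 1, 1, 6]
r4 m[slip→φ1] = [12, 7, 9, 12]
r5 m[φ0→wet] = [2, 2, 1, 1]
r5 m[φ0→slip] = [12, 7, 9, 12]
r5 m[φ1→rain] = [8, 14, 11, 10]
r5 m[φ1→slip] = [2, 1, 1, 6]
r5 m[φ2→wet] = [9, 0, 5, 1]
r5 m[φ3→wet] = [3, 9, 4, 2]
r5 m[φ4→wet] = [4, 3, 1, 4]
r5 m[wet→φ0] = [16, 12, 10, 7]
r5 m[wet→φ2] = [9, 14, 6, 7]
r5 m[wet→φ3] = [15, 5, 7, 6]
r5 m[wet→φ4] = [14, 11, 10, 4]
r5 m[rain→φ1] = [0, 0, 0, 0]
r5 m[slip→φ0] = [2, 1, 1, 6]
r5 m[slip→φ1] = [12, 7, 9, 12]
r6 m[φ0→wet] = [2, 2, 1, 1]
r6 m[φ0→slip] = [12, 7, 9, 12]
r6 m[φ1→rain] = [8, 14, 11, 10]
r6 m[φ1→slip] = [2, 1, 1, 6]
r6 m[φ2→wet] = [9, 0, 5, 1]
r6 m[φ3→wet] = [3, 9, 4, 2]
r6 m[φ4→wet] = [4, 3, 1, 4]
r6 m[wet→φ0] = [16, 12, 10, 7]
r6 m[wet→φ2] = [9, 14, 6, 7]
r6 m[wet→φ3] = [15, 5, 7, 6]
r6 m[wet→φ4] = [14, 11, 10, 4]
r6 m[rain→φ1] = [0, 0, 0, 0]
r6 m[slip→φ0] = [2, 1, 1, 6]
r6 m[slip→φ1] = [12, 7, 9, 12]
fixed point reached at round 6
traceback from wet: (wet=3, rain=0, slip=1), score=8

assignment: (wet=3, rain=0, slip=1); score = 8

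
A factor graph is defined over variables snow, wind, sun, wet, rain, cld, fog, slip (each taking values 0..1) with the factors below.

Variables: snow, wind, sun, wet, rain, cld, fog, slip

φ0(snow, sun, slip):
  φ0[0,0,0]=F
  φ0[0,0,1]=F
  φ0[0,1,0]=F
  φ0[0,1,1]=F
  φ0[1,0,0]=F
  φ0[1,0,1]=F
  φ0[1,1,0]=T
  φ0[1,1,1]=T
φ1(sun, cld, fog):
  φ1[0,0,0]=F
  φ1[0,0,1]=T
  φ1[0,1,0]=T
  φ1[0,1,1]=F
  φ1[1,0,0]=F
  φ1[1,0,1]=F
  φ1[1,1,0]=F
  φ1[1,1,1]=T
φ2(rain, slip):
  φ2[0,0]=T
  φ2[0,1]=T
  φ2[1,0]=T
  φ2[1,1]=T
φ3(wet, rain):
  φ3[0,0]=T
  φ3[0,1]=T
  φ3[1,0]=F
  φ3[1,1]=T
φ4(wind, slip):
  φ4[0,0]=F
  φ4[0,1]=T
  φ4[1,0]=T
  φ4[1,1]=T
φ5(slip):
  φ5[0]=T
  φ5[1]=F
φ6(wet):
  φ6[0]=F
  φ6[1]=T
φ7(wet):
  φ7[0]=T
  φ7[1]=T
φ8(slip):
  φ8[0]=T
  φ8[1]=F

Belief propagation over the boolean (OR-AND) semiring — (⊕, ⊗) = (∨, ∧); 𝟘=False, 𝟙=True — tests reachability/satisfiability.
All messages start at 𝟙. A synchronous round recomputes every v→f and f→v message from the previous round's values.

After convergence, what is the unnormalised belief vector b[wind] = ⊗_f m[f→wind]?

init: all messages = 𝟙 over 2 values
r1 m[φ0→snow] = [F, T]
r1 m[φ0→sun] = [F, T]
r1 m[φ0→slip] = [T, T]
r1 m[φ1→sun] = [T, T]
r1 m[φ1→cld] = [T, T]
r1 m[φ1→fog] = [T, T]
r1 m[φ2→rain] = [T, T]
r1 m[φ2→slip] = [T, T]
r1 m[φ3→wet] = [T, T]
r1 m[φ3→rain] = [T, T]
r1 m[φ4→wind] = [T, T]
r1 m[φ4→slip] = [T, T]
r1 m[φ5→slip] = [T, F]
r1 m[φ6→wet] = [F, T]
r1 m[φ7→wet] = [T, T]
r1 m[φ8→slip] = [T, F]
r1 m[snow→φ0] = [T, T]
r1 m[wind→φ4] = [T, T]
r1 m[sun→φ0] = [T, T]
r1 m[sun→φ1] = [T, T]
r1 m[wet→φ3] = [T, T]
r1 m[wet→φ6] = [T, T]
r1 m[wet→φ7] = [T, T]
r1 m[rain→φ2] = [T, T]
r1 m[rain→φ3] = [T, T]
r1 m[cld→φ1] = [T, T]
r1 m[fog→φ1] = [T, T]
r1 m[slip→φ0] = [T, T]
r1 m[slip→φ2] = [T, T]
r1 m[slip→φ4] = [T, T]
r1 m[slip→φ5] = [T, T]
r1 m[slip→φ8] = [T, T]
r2 m[φ0→snow] = [F, T]
r2 m[φ0→sun] = [F, T]
r2 m[φ0→slip] = [T, T]
r2 m[φ1→sun] = [T, T]
r2 m[φ1→cld] = [T, T]
r2 m[φ1→fog] = [T, T]
r2 m[φ2→rain] = [T, T]
r2 m[φ2→slip] = [T, T]
r2 m[φ3→wet] = [T, T]
r2 m[φ3→rain] = [T, T]
r2 m[φ4→wind] = [T, T]
r2 m[φ4→slip] = [T, T]
r2 m[φ5→slip] = [T, F]
r2 m[φ6→wet] = [F, T]
r2 m[φ7→wet] = [T, T]
r2 m[φ8→slip] = [T, F]
r2 m[snow→φ0] = [T, T]
r2 m[wind→φ4] = [T, T]
r2 m[sun→φ0] = [T, T]
r2 m[sun→φ1] = [F, T]
r2 m[wet→φ3] = [F, T]
r2 m[wet→φ6] = [T, T]
r2 m[wet→φ7] = [F, T]
r2 m[rain→φ2] = [T, T]
r2 m[rain→φ3] = [T, T]
r2 m[cld→φ1] = [T, T]
r2 m[fog→φ1] = [T, T]
r2 m[slip→φ0] = [T, F]
r2 m[slip→φ2] = [T, F]
r2 m[slip→φ4] = [T, F]
r2 m[slip→φ5] = [T, F]
r2 m[slip→φ8] = [T, F]
r3 m[φ0→snow] = [F, T]
r3 m[φ0→sun] = [F, T]
r3 m[φ0→slip] = [T, T]
r3 m[φ1→sun] = [T, T]
r3 m[φ1→cld] = [F, T]
r3 m[φ1→fog] = [F, T]
r3 m[φ2→rain] = [T, T]
r3 m[φ2→slip] = [T, T]
r3 m[φ3→wet] = [T, T]
r3 m[φ3→rain] = [F, T]
r3 m[φ4→wind] = [F, T]
r3 m[φ4→slip] = [T, T]
r3 m[φ5→slip] = [T, F]
r3 m[φ6→wet] = [F, T]
r3 m[φ7→wet] = [T, T]
r3 m[φ8→slip] = [T, F]
r3 m[snow→φ0] = [T, T]
r3 m[wind→φ4] = [T, T]
r3 m[sun→φ0] = [T, T]
r3 m[sun→φ1] = [F, T]
r3 m[wet→φ3] = [F, T]
r3 m[wet→φ6] = [T, T]
r3 m[wet→φ7] = [F, T]
r3 m[rain→φ2] = [T, T]
r3 m[rain→φ3] = [T, T]
r3 m[cld→φ1] = [T, T]
r3 m[fog→φ1] = [T, T]
r3 m[slip→φ0] = [T, F]
r3 m[slip→φ2] = [T, F]
r3 m[slip→φ4] = [T, F]
r3 m[slip→φ5] = [T, F]
r3 m[slip→φ8] = [T, F]
r4 m[φ0→snow] = [F, T]
r4 m[φ0→sun] = [F, T]
r4 m[φ0→slip] = [T, T]
r4 m[φ1→sun] = [T, T]
r4 m[φ1→cld] = [F, T]
r4 m[φ1→fog] = [F, T]
r4 m[φ2→rain] = [T, T]
r4 m[φ2→slip] = [T, T]
r4 m[φ3→wet] = [T, T]
r4 m[φ3→rain] = [F, T]
r4 m[φ4→wind] = [F, T]
r4 m[φ4→slip] = [T, T]
r4 m[φ5→slip] = [T, F]
r4 m[φ6→wet] = [F, T]
r4 m[φ7→wet] = [T, T]
r4 m[φ8→slip] = [T, F]
r4 m[snow→φ0] = [T, T]
r4 m[wind→φ4] = [T, T]
r4 m[sun→φ0] = [T, T]
r4 m[sun→φ1] = [F, T]
r4 m[wet→φ3] = [F, T]
r4 m[wet→φ6] = [T, T]
r4 m[wet→φ7] = [F, T]
r4 m[rain→φ2] = [F, T]
r4 m[rain→φ3] = [T, T]
r4 m[cld→φ1] = [T, T]
r4 m[fog→φ1] = [T, T]
r4 m[slip→φ0] = [T, F]
r4 m[slip→φ2] = [T, F]
r4 m[slip→φ4] = [T, F]
r4 m[slip→φ5] = [T, F]
r4 m[slip→φ8] = [T, F]
r5 m[φ0→snow] = [F, T]
r5 m[φ0→sun] = [F, T]
r5 m[φ0→slip] = [T, T]
r5 m[φ1→sun] = [T, T]
r5 m[φ1→cld] = [F, T]
r5 m[φ1→fog] = [F, T]
r5 m[φ2→rain] = [T, T]
r5 m[φ2→slip] = [T, T]
r5 m[φ3→wet] = [T, T]
r5 m[φ3→rain] = [F, T]
r5 m[φ4→wind] = [F, T]
r5 m[φ4→slip] = [T, T]
r5 m[φ5→slip] = [T, F]
r5 m[φ6→wet] = [F, T]
r5 m[φ7→wet] = [T, T]
r5 m[φ8→slip] = [T, F]
r5 m[snow→φ0] = [T, T]
r5 m[wind→φ4] = [T, T]
r5 m[sun→φ0] = [T, T]
r5 m[sun→φ1] = [F, T]
r5 m[wet→φ3] = [F, T]
r5 m[wet→φ6] = [T, T]
r5 m[wet→φ7] = [F, T]
r5 m[rain→φ2] = [F, T]
r5 m[rain→φ3] = [T, T]
r5 m[cld→φ1] = [T, T]
r5 m[fog→φ1] = [T, T]
r5 m[slip→φ0] = [T, F]
r5 m[slip→φ2] = [T, F]
r5 m[slip→φ4] = [T, F]
r5 m[slip→φ5] = [T, F]
r5 m[slip→φ8] = [T, F]
fixed point reached at round 5
b[wind] = ⊗ incoming = [F, T]

b[wind] = [F, T]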